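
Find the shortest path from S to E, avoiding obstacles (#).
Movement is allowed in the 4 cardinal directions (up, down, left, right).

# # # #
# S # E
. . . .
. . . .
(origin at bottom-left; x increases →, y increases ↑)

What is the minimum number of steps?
4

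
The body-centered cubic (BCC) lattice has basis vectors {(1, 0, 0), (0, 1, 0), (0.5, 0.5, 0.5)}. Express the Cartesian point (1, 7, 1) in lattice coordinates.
6b₂ + 2b₃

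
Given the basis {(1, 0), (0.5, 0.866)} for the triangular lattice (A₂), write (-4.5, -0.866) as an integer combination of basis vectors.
-4b₁ - b₂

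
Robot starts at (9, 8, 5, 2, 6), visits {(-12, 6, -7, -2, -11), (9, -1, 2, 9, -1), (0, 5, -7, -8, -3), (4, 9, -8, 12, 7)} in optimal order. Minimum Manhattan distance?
128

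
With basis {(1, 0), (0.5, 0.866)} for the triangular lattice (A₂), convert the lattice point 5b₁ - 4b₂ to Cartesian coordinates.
(3, -3.464)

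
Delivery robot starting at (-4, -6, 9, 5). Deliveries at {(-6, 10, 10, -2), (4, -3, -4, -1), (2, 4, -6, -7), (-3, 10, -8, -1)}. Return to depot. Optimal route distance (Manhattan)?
114
(one optimal route: (-4, -6, 9, 5) → (-6, 10, 10, -2) → (-3, 10, -8, -1) → (2, 4, -6, -7) → (4, -3, -4, -1) → (-4, -6, 9, 5))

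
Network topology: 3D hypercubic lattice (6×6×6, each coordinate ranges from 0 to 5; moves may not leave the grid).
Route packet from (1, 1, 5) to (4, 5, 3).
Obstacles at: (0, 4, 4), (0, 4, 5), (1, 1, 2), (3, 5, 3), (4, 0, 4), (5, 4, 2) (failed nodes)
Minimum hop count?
9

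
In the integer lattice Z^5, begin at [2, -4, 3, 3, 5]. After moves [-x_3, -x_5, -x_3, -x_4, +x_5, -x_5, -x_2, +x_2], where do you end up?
(2, -4, 1, 2, 4)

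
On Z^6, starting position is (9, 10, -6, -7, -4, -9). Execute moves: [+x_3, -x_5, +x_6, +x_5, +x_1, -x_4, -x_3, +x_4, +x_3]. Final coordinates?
(10, 10, -5, -7, -4, -8)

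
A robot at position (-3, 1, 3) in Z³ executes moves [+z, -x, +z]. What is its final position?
(-4, 1, 5)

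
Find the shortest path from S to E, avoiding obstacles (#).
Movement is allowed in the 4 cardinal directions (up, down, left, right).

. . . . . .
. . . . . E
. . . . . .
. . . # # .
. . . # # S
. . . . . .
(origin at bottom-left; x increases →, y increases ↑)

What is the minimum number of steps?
3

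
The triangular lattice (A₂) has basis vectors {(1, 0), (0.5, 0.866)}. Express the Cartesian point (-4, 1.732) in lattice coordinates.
-5b₁ + 2b₂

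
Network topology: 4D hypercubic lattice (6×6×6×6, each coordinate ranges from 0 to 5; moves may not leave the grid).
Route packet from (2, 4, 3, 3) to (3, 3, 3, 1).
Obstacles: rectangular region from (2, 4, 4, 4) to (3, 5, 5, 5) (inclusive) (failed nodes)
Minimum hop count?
4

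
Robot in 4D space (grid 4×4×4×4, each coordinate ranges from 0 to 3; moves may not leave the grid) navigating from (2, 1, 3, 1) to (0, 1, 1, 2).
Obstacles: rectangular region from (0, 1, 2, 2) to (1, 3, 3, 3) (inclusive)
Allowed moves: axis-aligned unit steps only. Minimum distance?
5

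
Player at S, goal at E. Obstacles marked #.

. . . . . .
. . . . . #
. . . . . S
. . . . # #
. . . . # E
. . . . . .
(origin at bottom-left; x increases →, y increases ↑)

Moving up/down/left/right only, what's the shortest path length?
8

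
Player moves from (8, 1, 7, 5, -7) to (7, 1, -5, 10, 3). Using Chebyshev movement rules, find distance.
12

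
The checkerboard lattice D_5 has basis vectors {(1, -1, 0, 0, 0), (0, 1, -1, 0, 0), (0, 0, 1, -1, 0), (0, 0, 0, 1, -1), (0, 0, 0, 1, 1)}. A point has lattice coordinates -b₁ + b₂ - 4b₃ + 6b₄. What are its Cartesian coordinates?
(-1, 2, -5, 10, -6)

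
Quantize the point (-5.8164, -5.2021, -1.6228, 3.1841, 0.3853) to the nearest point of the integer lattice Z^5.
(-6, -5, -2, 3, 0)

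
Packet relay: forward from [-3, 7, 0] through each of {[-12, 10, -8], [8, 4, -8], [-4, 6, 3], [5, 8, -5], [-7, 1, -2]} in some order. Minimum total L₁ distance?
70
(one optimal route: (-3, 7, 0) → (-4, 6, 3) → (-7, 1, -2) → (-12, 10, -8) → (5, 8, -5) → (8, 4, -8))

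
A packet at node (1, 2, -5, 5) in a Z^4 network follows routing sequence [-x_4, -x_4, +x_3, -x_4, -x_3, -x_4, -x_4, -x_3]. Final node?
(1, 2, -6, 0)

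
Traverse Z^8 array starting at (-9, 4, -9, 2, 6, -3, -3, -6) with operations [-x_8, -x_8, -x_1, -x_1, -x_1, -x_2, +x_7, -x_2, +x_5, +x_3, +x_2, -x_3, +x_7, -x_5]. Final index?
(-12, 3, -9, 2, 6, -3, -1, -8)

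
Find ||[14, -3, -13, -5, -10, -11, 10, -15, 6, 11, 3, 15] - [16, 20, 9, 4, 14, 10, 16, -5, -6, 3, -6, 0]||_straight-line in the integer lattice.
52.5833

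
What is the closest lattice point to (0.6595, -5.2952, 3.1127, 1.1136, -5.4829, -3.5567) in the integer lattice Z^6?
(1, -5, 3, 1, -5, -4)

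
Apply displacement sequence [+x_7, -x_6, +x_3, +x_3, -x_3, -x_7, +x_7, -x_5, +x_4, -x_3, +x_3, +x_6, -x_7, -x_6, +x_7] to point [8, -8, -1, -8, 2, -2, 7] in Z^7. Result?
(8, -8, 0, -7, 1, -3, 8)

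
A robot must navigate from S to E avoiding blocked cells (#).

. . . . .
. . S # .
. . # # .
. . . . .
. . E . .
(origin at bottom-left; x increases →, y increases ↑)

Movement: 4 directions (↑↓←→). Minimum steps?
5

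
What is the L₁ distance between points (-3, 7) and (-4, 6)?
2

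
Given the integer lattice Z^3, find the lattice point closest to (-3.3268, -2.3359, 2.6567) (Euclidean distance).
(-3, -2, 3)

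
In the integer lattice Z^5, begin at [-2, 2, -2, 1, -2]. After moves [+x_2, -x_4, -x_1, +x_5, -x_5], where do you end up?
(-3, 3, -2, 0, -2)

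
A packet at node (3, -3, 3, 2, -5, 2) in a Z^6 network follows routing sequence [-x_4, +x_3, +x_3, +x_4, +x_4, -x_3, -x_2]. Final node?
(3, -4, 4, 3, -5, 2)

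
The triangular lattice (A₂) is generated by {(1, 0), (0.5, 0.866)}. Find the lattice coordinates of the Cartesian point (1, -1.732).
2b₁ - 2b₂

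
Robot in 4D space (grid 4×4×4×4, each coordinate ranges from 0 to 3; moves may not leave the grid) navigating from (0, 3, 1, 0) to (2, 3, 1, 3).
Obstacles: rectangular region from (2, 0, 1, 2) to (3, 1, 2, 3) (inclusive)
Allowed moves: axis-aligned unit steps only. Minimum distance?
5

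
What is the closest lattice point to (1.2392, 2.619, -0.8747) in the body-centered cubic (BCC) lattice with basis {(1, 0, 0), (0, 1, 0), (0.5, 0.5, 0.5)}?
(1, 3, -1)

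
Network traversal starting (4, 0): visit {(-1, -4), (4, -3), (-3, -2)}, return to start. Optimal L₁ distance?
22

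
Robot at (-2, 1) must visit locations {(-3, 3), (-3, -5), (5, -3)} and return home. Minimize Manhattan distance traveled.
32
(one optimal route: (-2, 1) → (-3, 3) → (-3, -5) → (5, -3) → (-2, 1))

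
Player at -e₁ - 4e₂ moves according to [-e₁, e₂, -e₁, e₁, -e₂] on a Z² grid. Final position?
(-2, -4)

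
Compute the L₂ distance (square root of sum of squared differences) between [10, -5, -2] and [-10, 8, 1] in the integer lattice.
24.0416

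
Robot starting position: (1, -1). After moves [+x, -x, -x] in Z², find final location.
(0, -1)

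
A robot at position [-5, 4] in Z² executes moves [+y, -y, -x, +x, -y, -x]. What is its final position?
(-6, 3)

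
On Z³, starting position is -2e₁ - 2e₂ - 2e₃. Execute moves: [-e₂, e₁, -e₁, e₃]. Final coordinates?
(-2, -3, -1)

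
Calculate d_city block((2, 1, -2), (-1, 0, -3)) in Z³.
5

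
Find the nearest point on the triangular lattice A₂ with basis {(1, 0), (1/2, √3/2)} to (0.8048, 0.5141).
(0.5, 0.866)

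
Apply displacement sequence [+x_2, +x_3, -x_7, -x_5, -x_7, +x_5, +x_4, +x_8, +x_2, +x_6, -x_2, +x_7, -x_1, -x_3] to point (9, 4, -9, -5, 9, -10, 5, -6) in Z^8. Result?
(8, 5, -9, -4, 9, -9, 4, -5)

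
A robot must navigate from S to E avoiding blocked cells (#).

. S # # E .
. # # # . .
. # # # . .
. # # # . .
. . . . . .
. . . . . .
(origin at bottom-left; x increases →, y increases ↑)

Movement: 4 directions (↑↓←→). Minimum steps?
13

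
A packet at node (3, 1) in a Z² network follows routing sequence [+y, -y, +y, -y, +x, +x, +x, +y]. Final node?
(6, 2)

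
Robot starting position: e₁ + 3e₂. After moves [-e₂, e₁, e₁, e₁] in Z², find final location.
(4, 2)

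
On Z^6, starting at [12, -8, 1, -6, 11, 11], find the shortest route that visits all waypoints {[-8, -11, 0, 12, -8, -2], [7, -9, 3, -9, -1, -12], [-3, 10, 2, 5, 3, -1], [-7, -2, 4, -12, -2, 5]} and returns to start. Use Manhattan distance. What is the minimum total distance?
250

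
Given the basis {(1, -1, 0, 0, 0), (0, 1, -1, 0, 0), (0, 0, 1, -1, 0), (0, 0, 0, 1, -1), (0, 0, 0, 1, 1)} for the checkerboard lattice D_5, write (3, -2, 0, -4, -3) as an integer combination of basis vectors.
3b₁ + b₂ + b₃ - 3b₅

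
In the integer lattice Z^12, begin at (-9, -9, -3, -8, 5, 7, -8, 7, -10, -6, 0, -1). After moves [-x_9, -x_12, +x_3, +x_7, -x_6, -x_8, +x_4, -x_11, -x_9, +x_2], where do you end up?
(-9, -8, -2, -7, 5, 6, -7, 6, -12, -6, -1, -2)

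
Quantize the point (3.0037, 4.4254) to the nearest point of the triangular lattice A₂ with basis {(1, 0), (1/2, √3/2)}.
(3.5, 4.33)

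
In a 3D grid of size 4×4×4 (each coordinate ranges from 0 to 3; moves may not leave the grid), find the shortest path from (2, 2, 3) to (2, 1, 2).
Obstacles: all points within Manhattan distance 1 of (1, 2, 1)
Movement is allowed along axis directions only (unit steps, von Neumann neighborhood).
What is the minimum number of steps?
2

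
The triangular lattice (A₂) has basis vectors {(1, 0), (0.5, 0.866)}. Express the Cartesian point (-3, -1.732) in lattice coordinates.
-2b₁ - 2b₂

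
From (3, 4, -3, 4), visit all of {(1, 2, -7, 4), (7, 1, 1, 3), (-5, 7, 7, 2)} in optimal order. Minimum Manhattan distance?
49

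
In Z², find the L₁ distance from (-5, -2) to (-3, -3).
3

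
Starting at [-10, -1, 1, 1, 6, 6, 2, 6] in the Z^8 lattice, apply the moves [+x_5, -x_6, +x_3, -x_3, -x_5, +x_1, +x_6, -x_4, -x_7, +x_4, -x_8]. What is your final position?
(-9, -1, 1, 1, 6, 6, 1, 5)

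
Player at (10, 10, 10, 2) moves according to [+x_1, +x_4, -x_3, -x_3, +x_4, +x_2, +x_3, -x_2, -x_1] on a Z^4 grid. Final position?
(10, 10, 9, 4)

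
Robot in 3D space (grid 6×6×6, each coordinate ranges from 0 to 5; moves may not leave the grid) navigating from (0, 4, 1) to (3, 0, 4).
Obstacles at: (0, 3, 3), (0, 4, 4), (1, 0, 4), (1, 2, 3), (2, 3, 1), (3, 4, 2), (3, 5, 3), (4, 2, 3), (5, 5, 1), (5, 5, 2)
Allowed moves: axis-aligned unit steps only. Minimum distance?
10
(one shortest path: (0, 4, 1) → (1, 4, 1) → (2, 4, 1) → (3, 4, 1) → (3, 3, 1) → (3, 2, 1) → (3, 1, 1) → (3, 0, 1) → (3, 0, 2) → (3, 0, 3) → (3, 0, 4))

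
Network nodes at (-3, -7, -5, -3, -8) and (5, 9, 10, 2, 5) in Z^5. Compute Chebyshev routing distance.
16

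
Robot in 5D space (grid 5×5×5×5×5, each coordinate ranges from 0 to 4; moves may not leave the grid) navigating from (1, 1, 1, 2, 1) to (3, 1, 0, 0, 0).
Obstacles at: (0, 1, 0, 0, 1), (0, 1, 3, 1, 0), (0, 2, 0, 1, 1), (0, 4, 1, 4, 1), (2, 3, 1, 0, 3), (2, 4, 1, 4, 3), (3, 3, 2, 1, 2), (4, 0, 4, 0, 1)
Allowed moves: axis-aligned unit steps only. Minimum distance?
6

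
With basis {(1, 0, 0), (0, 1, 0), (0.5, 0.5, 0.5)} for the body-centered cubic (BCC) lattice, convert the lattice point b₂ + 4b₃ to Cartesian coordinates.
(2, 3, 2)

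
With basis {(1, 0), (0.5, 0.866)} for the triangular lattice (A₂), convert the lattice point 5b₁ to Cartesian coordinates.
(5, 0)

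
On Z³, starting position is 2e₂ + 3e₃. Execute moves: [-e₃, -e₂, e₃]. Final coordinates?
(0, 1, 3)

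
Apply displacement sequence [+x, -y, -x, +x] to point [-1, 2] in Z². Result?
(0, 1)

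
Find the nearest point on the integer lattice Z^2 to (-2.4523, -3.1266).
(-2, -3)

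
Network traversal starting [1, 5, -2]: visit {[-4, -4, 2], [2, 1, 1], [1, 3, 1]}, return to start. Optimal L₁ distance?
38
(one optimal route: (1, 5, -2) → (-4, -4, 2) → (2, 1, 1) → (1, 3, 1) → (1, 5, -2))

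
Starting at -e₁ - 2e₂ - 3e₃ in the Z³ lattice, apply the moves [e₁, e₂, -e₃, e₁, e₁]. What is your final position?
(2, -1, -4)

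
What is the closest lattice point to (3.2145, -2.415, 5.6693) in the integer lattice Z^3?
(3, -2, 6)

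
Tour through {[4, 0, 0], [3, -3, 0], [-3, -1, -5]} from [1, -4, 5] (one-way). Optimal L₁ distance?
25
(one optimal route: (1, -4, 5) → (3, -3, 0) → (4, 0, 0) → (-3, -1, -5))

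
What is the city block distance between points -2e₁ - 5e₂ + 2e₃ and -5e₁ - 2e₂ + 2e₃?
6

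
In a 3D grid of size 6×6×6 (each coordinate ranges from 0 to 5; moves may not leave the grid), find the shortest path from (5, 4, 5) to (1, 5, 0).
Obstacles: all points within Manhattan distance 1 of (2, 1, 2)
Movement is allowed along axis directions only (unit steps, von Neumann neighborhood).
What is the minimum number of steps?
10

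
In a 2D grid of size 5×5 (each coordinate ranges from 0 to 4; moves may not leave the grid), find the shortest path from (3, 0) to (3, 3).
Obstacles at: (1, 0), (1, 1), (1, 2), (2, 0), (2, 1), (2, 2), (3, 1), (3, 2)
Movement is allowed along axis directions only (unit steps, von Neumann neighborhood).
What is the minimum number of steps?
5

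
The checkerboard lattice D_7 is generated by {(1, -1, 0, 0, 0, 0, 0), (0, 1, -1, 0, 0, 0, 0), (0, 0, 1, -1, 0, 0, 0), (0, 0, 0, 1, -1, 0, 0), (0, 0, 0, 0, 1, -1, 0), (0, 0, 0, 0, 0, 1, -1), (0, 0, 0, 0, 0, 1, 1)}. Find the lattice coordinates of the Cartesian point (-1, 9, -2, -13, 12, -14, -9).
-b₁ + 8b₂ + 6b₃ - 7b₄ + 5b₅ - 9b₇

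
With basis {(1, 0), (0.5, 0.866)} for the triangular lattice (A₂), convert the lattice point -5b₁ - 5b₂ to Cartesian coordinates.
(-7.5, -4.33)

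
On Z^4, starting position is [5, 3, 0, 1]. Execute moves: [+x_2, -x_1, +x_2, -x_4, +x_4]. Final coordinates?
(4, 5, 0, 1)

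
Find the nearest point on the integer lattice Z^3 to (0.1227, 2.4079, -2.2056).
(0, 2, -2)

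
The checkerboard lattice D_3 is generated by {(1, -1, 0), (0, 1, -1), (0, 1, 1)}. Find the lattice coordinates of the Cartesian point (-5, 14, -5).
-5b₁ + 7b₂ + 2b₃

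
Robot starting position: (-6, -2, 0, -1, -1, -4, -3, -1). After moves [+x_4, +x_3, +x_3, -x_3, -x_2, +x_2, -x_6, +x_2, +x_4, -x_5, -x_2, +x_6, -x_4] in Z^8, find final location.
(-6, -2, 1, 0, -2, -4, -3, -1)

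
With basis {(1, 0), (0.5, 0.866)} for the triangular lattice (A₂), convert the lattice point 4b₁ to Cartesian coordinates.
(4, 0)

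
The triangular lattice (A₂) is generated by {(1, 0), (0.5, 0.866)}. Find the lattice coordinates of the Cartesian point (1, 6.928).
-3b₁ + 8b₂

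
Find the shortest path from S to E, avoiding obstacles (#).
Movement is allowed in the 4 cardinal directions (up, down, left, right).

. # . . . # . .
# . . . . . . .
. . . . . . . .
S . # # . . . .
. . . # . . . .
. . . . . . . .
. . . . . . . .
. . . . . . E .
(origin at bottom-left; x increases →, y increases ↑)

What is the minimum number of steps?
10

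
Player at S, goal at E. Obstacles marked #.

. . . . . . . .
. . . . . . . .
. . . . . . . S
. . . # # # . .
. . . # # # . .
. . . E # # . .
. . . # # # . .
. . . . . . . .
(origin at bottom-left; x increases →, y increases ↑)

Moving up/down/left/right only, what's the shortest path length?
9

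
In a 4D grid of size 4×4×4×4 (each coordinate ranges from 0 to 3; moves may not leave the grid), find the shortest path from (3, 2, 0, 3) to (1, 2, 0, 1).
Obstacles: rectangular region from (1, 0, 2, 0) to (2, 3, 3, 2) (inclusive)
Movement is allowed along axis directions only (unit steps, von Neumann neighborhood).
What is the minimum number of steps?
4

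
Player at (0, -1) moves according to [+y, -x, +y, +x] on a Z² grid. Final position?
(0, 1)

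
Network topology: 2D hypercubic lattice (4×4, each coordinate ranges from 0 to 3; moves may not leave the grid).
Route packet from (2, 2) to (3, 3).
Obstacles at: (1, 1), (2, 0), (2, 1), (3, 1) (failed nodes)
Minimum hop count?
2
(one shortest path: (2, 2) → (3, 2) → (3, 3))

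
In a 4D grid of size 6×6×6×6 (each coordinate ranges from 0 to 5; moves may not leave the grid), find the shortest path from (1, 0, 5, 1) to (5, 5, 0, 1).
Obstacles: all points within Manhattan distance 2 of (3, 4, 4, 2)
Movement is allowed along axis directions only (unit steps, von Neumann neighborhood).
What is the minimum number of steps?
14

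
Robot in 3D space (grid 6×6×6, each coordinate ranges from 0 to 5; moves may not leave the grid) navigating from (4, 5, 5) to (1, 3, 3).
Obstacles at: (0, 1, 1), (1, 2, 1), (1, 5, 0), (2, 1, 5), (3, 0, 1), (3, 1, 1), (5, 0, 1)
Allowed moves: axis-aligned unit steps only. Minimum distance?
7
(one shortest path: (4, 5, 5) → (3, 5, 5) → (2, 5, 5) → (1, 5, 5) → (1, 4, 5) → (1, 3, 5) → (1, 3, 4) → (1, 3, 3))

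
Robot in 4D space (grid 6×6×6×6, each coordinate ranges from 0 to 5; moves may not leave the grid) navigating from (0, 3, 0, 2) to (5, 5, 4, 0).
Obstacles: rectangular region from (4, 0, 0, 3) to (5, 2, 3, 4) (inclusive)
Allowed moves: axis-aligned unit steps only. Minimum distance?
13
(one shortest path: (0, 3, 0, 2) → (1, 3, 0, 2) → (2, 3, 0, 2) → (3, 3, 0, 2) → (4, 3, 0, 2) → (5, 3, 0, 2) → (5, 4, 0, 2) → (5, 5, 0, 2) → (5, 5, 1, 2) → (5, 5, 2, 2) → (5, 5, 3, 2) → (5, 5, 4, 2) → (5, 5, 4, 1) → (5, 5, 4, 0))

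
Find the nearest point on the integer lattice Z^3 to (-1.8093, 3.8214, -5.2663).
(-2, 4, -5)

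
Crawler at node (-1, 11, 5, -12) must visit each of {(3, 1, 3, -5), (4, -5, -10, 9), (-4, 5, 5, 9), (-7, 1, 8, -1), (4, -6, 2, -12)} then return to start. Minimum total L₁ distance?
154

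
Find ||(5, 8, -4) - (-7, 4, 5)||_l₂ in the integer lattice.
15.5242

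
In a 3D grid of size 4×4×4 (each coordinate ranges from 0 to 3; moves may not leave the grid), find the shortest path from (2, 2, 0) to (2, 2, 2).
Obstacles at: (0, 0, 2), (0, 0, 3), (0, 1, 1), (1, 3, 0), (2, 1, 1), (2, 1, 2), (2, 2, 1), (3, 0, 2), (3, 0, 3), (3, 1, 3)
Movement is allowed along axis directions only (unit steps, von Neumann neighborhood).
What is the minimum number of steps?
4
(one shortest path: (2, 2, 0) → (1, 2, 0) → (1, 2, 1) → (1, 2, 2) → (2, 2, 2))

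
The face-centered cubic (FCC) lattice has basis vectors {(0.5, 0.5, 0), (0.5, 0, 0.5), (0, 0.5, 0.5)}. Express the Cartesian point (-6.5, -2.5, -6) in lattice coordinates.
-3b₁ - 10b₂ - 2b₃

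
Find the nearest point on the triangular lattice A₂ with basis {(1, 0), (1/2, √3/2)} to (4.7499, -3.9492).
(4.5, -4.33)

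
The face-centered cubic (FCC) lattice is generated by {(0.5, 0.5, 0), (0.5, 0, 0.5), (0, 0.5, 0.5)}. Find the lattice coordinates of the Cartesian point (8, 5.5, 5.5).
8b₁ + 8b₂ + 3b₃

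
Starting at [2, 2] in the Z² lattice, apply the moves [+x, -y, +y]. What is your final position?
(3, 2)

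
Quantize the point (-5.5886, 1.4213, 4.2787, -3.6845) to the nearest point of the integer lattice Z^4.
(-6, 1, 4, -4)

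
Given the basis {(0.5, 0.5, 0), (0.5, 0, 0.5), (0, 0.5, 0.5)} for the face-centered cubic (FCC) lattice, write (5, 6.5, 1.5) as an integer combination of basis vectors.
10b₁ + 3b₃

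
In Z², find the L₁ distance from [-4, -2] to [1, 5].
12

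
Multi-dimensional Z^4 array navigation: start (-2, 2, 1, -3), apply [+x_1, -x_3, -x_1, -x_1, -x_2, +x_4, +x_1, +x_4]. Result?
(-2, 1, 0, -1)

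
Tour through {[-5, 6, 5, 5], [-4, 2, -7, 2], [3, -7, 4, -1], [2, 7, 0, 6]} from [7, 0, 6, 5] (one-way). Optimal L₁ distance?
79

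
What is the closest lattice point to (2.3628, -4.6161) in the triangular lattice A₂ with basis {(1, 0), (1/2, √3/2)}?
(2.5, -4.33)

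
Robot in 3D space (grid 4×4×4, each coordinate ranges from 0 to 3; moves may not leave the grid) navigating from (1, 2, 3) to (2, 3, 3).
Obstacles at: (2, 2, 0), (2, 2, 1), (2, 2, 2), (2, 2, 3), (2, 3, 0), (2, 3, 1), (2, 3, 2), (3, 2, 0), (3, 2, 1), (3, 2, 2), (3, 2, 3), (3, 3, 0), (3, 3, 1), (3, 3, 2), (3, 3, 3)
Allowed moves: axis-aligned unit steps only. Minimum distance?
2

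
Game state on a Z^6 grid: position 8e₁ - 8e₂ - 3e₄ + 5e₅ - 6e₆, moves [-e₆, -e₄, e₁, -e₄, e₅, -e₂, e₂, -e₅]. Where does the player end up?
(9, -8, 0, -5, 5, -7)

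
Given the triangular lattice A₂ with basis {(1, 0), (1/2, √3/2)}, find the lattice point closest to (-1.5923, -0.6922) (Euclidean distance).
(-1.5, -0.866)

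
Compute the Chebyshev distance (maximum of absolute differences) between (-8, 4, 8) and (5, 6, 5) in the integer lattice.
13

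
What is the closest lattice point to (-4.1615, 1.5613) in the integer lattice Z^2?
(-4, 2)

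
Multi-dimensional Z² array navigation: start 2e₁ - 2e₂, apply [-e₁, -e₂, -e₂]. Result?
(1, -4)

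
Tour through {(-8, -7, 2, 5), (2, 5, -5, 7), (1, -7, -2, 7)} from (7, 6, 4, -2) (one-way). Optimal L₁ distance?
55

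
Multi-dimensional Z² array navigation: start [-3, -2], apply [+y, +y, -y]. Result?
(-3, -1)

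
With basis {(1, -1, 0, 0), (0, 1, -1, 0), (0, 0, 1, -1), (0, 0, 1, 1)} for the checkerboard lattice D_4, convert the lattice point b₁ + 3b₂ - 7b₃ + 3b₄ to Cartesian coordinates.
(1, 2, -7, 10)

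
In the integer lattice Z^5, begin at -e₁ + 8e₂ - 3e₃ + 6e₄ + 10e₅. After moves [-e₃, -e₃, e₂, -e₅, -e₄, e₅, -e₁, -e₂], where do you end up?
(-2, 8, -5, 5, 10)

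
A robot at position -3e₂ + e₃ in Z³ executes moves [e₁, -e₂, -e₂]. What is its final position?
(1, -5, 1)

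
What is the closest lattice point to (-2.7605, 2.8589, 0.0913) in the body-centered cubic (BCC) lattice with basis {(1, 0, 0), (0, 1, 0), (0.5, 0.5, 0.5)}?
(-3, 3, 0)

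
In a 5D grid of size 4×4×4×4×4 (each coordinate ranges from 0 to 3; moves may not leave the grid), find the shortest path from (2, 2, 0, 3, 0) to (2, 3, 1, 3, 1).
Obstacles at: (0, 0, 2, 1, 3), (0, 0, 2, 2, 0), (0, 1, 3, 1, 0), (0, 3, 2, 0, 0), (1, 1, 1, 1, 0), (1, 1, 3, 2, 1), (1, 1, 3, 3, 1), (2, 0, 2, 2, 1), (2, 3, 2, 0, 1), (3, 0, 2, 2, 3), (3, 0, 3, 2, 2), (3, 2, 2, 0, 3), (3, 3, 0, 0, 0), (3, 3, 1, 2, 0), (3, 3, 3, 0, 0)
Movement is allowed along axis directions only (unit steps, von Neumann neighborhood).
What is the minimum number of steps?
3
(one shortest path: (2, 2, 0, 3, 0) → (2, 3, 0, 3, 0) → (2, 3, 1, 3, 0) → (2, 3, 1, 3, 1))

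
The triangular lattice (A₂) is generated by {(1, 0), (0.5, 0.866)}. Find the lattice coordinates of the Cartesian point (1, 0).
b₁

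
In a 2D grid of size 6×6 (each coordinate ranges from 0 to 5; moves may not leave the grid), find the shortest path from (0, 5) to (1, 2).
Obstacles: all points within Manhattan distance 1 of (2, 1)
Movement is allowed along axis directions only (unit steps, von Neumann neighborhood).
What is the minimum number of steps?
4
(one shortest path: (0, 5) → (1, 5) → (1, 4) → (1, 3) → (1, 2))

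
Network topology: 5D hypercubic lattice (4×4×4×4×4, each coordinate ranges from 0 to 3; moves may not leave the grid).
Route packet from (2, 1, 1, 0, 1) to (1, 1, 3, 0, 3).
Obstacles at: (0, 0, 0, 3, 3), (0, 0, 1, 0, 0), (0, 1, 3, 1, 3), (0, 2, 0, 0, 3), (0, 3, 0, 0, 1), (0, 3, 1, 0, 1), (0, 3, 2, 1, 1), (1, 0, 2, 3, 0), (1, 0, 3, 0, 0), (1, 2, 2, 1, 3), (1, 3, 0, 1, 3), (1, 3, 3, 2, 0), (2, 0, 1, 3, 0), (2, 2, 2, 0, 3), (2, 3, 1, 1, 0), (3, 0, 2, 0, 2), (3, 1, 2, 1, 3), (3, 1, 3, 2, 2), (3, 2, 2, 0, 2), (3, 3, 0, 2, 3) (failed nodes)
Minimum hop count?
5
(one shortest path: (2, 1, 1, 0, 1) → (1, 1, 1, 0, 1) → (1, 1, 2, 0, 1) → (1, 1, 3, 0, 1) → (1, 1, 3, 0, 2) → (1, 1, 3, 0, 3))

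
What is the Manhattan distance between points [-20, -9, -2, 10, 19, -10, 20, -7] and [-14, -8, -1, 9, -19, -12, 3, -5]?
68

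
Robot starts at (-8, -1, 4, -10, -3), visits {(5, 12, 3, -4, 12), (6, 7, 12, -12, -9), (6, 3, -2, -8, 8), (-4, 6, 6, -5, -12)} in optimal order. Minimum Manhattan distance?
116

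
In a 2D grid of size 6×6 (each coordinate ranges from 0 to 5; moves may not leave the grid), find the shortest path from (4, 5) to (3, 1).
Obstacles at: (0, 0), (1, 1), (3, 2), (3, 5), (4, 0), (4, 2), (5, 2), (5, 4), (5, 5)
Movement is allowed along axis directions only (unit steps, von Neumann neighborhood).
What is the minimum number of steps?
7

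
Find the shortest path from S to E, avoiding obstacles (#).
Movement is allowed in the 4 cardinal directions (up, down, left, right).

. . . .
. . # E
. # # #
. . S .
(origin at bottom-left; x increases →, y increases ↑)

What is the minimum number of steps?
9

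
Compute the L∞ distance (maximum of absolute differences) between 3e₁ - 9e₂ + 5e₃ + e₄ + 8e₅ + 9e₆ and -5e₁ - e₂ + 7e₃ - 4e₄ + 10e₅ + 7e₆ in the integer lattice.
8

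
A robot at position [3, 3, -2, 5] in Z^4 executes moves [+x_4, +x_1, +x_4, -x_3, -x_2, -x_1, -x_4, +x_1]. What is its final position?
(4, 2, -3, 6)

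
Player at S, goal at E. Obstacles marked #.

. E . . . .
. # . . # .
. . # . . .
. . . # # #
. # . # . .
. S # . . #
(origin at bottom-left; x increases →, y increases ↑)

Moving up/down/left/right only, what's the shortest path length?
7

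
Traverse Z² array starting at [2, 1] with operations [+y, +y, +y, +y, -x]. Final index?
(1, 5)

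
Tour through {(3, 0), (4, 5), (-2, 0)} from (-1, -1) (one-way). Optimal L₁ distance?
13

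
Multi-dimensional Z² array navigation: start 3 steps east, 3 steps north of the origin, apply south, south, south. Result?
(3, 0)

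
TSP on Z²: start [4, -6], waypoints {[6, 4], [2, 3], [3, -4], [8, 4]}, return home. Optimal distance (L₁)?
32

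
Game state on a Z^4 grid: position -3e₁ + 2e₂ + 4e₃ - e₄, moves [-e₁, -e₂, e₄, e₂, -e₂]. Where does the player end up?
(-4, 1, 4, 0)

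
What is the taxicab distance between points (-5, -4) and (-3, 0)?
6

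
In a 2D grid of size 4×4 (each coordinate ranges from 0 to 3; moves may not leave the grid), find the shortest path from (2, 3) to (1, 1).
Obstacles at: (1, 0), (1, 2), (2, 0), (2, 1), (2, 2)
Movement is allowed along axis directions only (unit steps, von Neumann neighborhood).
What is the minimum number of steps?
5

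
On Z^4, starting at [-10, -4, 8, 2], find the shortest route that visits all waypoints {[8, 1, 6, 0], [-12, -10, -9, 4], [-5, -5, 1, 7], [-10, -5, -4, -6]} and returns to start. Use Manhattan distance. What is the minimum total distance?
126
(one optimal route: (-10, -4, 8, 2) → (8, 1, 6, 0) → (-5, -5, 1, 7) → (-12, -10, -9, 4) → (-10, -5, -4, -6) → (-10, -4, 8, 2))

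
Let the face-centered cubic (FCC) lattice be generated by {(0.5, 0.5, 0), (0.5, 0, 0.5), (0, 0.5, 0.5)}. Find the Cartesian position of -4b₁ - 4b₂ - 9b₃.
(-4, -6.5, -6.5)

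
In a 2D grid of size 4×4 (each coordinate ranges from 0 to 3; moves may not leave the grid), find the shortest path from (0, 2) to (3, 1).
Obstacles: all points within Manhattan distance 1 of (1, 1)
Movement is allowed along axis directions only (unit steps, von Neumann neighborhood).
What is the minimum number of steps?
6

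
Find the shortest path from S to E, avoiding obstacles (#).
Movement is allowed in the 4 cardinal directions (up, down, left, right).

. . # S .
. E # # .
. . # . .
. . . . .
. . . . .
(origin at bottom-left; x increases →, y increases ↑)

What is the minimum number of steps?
9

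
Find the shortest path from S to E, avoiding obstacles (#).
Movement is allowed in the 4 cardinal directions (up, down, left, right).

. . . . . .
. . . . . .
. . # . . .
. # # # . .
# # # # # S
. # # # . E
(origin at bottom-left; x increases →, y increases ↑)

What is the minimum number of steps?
1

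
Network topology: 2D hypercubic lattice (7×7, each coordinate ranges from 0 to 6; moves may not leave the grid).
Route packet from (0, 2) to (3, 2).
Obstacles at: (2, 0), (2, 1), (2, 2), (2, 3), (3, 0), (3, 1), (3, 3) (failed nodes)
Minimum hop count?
9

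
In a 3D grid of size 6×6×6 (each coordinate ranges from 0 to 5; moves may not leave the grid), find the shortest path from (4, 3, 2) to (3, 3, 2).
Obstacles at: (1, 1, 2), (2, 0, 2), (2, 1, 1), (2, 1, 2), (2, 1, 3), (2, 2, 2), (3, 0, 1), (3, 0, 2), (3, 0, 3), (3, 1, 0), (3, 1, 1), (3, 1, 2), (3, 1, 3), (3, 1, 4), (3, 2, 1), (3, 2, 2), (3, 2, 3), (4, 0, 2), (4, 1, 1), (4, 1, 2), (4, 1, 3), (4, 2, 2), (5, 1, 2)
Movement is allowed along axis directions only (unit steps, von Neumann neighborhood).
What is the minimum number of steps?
1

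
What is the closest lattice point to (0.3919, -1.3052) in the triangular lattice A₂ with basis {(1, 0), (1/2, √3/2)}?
(0.5, -0.866)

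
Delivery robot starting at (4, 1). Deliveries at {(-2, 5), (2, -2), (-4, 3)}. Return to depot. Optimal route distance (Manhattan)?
30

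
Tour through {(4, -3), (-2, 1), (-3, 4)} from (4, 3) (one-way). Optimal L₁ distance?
20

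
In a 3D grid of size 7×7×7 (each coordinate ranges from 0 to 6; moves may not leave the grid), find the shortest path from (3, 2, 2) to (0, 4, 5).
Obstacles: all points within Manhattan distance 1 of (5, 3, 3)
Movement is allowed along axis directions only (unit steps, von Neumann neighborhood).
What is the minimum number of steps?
8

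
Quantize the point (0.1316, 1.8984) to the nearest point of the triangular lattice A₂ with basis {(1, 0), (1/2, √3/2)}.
(0, 1.732)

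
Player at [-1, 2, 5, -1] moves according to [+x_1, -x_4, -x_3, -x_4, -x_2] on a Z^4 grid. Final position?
(0, 1, 4, -3)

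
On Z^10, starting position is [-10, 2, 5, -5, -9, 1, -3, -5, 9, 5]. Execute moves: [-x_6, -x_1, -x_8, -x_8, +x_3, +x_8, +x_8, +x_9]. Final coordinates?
(-11, 2, 6, -5, -9, 0, -3, -5, 10, 5)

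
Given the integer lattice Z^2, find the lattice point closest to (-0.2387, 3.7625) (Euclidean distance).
(0, 4)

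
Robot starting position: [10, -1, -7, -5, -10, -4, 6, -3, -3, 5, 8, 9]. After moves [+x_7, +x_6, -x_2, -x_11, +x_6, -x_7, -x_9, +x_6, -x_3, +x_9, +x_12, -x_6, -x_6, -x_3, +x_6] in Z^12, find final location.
(10, -2, -9, -5, -10, -2, 6, -3, -3, 5, 7, 10)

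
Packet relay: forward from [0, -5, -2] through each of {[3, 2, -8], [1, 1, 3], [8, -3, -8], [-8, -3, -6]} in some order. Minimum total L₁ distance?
54
(one optimal route: (0, -5, -2) → (1, 1, 3) → (3, 2, -8) → (8, -3, -8) → (-8, -3, -6))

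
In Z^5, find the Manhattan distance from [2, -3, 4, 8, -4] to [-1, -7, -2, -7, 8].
40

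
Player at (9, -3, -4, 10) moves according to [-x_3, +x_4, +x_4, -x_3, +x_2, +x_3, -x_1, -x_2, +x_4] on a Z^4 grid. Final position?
(8, -3, -5, 13)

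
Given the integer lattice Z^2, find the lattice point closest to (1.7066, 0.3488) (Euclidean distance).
(2, 0)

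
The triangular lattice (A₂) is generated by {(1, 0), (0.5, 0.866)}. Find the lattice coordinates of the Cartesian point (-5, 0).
-5b₁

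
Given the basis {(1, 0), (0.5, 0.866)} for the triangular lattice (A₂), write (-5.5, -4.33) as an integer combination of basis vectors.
-3b₁ - 5b₂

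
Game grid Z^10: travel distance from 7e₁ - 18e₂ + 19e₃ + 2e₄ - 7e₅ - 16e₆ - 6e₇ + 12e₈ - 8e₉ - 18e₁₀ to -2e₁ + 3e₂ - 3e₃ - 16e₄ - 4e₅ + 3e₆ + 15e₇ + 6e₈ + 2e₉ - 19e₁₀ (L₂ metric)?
47.7284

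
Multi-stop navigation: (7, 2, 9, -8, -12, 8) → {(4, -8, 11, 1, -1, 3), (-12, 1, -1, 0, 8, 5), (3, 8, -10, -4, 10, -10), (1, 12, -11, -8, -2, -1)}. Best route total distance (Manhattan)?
173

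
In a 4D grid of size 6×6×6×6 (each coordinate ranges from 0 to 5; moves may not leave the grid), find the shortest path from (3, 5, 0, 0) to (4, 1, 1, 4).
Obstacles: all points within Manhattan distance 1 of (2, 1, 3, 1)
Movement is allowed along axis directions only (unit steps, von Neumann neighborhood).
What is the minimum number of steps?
10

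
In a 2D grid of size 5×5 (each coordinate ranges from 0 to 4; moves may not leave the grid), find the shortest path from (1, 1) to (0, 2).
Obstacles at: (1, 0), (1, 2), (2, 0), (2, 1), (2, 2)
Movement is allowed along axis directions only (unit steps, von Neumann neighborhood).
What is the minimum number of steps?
2
(one shortest path: (1, 1) → (0, 1) → (0, 2))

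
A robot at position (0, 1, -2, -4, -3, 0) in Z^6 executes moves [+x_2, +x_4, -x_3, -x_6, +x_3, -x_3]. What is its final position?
(0, 2, -3, -3, -3, -1)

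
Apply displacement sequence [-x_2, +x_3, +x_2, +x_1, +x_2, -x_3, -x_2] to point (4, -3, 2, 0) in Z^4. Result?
(5, -3, 2, 0)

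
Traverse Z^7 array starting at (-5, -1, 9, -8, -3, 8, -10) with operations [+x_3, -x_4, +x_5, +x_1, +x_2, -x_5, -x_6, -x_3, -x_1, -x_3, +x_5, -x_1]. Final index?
(-6, 0, 8, -9, -2, 7, -10)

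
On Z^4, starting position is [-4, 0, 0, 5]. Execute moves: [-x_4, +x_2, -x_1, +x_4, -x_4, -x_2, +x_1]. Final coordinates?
(-4, 0, 0, 4)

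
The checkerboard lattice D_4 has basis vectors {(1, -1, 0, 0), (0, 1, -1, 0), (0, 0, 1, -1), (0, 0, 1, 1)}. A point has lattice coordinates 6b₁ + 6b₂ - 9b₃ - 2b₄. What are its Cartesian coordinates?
(6, 0, -17, 7)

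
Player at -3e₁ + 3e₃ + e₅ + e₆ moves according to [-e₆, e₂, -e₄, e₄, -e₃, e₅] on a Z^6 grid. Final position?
(-3, 1, 2, 0, 2, 0)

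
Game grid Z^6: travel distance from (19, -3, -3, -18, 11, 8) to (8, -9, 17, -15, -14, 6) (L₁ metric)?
67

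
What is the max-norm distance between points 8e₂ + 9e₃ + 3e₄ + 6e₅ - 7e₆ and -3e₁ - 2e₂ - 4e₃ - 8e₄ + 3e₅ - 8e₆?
13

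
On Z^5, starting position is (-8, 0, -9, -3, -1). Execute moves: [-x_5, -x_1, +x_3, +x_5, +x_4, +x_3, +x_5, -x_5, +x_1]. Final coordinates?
(-8, 0, -7, -2, -1)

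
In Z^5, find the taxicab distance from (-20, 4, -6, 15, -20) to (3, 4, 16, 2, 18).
96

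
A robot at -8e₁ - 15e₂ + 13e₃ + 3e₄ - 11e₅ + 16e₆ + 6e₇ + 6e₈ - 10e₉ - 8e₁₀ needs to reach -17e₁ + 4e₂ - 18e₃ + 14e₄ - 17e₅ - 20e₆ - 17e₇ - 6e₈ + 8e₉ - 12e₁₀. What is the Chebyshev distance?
36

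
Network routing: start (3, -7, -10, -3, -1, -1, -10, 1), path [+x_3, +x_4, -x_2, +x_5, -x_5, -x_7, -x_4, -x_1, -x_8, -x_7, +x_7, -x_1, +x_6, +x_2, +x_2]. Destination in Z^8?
(1, -6, -9, -3, -1, 0, -11, 0)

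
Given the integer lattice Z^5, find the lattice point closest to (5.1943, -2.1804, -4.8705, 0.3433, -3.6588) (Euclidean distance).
(5, -2, -5, 0, -4)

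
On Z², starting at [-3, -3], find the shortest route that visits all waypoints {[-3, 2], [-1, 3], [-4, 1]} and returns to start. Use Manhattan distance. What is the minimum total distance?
18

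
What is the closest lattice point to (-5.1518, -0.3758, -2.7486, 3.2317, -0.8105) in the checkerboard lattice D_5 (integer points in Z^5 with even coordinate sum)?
(-5, 0, -3, 3, -1)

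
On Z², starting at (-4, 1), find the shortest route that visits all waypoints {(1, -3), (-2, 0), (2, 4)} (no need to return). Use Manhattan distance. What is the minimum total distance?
17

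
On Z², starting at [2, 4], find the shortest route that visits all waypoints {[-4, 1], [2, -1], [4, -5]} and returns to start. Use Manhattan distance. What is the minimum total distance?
34
(one optimal route: (2, 4) → (-4, 1) → (2, -1) → (4, -5) → (2, 4))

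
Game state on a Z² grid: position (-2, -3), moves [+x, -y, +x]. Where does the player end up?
(0, -4)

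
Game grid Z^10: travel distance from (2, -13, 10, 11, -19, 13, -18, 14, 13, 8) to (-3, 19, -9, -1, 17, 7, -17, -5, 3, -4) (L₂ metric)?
59.0931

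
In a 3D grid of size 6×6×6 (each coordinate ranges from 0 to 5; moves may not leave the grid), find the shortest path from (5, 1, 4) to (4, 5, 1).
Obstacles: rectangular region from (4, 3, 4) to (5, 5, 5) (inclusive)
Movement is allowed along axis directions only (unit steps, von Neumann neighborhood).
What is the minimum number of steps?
8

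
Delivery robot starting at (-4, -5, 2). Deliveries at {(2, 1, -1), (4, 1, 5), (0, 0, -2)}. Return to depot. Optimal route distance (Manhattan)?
42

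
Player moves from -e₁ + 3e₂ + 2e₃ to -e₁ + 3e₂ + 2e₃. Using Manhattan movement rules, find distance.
0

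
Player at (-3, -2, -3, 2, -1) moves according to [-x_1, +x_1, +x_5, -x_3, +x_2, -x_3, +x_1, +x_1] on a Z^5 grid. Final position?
(-1, -1, -5, 2, 0)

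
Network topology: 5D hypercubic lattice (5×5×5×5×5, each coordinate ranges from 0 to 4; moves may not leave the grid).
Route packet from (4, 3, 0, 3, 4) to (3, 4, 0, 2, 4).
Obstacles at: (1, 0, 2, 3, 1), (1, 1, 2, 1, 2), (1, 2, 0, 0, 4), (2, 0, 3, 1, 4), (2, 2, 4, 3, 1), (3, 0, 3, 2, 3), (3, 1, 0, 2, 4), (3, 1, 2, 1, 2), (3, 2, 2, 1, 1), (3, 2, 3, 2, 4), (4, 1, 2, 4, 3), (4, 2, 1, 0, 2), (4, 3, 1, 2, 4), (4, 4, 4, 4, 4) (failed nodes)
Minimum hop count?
3
(one shortest path: (4, 3, 0, 3, 4) → (3, 3, 0, 3, 4) → (3, 4, 0, 3, 4) → (3, 4, 0, 2, 4))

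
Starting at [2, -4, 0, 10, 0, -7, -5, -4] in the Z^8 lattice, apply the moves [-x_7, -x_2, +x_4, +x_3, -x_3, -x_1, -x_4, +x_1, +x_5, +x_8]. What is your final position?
(2, -5, 0, 10, 1, -7, -6, -3)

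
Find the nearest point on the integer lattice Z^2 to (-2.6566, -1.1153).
(-3, -1)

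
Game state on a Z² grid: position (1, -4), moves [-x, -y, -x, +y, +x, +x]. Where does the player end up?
(1, -4)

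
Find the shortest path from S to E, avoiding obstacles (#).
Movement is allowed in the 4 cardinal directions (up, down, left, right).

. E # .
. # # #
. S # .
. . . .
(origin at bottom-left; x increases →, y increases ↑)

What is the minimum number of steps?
4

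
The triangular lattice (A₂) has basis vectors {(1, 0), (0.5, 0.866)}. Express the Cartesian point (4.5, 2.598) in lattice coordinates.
3b₁ + 3b₂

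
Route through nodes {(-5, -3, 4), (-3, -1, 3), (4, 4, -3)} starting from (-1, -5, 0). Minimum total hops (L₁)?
33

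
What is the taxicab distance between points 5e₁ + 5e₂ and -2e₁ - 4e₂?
16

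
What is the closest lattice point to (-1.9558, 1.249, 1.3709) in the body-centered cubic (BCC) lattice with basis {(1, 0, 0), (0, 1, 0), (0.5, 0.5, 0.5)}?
(-2, 1, 1)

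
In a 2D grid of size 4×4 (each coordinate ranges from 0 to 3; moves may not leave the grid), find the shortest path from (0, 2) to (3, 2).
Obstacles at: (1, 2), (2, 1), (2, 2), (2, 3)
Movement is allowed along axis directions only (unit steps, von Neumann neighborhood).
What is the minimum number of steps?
7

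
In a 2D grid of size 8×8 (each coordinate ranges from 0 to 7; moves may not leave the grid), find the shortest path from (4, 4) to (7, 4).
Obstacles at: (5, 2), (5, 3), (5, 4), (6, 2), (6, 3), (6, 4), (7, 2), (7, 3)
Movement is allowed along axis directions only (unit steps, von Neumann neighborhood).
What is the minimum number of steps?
5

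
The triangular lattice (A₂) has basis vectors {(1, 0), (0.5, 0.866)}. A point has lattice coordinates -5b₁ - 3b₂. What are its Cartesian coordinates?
(-6.5, -2.598)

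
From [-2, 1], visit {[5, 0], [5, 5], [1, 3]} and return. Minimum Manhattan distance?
24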